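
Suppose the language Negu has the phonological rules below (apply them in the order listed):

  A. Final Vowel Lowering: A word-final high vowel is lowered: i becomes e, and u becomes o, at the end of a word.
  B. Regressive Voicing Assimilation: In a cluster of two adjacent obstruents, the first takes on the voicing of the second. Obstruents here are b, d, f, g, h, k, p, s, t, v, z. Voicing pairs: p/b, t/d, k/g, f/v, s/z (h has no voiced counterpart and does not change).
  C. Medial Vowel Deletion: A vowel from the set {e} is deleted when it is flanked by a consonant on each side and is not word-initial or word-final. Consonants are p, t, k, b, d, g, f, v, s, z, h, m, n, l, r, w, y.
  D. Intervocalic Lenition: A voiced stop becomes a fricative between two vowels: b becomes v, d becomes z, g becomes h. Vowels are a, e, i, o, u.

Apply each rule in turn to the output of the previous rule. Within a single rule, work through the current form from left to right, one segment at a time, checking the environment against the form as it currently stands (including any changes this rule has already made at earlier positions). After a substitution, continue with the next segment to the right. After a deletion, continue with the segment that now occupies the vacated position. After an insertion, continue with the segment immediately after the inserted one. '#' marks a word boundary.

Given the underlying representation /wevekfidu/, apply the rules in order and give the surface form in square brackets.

[wvkfizo]

A Final Vowel Lowering: [wevekfidu] → [wevekfido]
B Regressive Voicing Assimilation: no change — [wevekfido]
C Medial Vowel Deletion: [wevekfido] → [wvkfido]
D Intervocalic Lenition: [wvkfido] → [wvkfizo]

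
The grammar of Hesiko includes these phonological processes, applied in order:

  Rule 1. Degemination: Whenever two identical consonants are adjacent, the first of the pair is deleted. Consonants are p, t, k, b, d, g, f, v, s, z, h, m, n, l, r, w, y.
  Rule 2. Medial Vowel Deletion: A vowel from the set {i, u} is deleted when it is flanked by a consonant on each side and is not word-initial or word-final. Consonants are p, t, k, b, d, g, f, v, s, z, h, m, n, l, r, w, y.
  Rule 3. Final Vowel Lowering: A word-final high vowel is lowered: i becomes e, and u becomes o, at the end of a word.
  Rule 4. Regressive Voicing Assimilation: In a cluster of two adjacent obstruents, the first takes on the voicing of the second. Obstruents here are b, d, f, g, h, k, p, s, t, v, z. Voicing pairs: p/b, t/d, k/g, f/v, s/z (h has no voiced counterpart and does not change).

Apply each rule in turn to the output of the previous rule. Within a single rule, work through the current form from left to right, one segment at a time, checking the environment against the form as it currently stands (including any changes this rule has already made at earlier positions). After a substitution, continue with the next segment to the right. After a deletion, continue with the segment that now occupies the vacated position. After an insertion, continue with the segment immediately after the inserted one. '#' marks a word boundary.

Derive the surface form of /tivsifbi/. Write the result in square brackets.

Rule 1 Degemination: no change — [tivsifbi]
Rule 2 Medial Vowel Deletion: [tivsifbi] → [tvsfbi]
Rule 3 Final Vowel Lowering: [tvsfbi] → [tvsfbe]
Rule 4 Regressive Voicing Assimilation: [tvsfbe] → [dfsvbe]

[dfsvbe]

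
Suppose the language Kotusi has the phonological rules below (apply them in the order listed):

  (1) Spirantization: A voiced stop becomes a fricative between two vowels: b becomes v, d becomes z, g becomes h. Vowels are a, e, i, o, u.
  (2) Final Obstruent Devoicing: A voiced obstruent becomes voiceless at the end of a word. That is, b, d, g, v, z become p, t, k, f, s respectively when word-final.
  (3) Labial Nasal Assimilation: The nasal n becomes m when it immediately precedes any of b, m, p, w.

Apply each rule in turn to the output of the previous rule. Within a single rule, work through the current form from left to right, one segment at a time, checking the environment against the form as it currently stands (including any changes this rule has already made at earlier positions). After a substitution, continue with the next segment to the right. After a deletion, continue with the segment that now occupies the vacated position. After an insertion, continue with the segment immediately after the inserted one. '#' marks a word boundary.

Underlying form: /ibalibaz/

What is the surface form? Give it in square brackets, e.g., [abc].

(1) Spirantization: [ibalibaz] → [ivalivaz]
(2) Final Obstruent Devoicing: [ivalivaz] → [ivalivas]
(3) Labial Nasal Assimilation: no change — [ivalivas]

[ivalivas]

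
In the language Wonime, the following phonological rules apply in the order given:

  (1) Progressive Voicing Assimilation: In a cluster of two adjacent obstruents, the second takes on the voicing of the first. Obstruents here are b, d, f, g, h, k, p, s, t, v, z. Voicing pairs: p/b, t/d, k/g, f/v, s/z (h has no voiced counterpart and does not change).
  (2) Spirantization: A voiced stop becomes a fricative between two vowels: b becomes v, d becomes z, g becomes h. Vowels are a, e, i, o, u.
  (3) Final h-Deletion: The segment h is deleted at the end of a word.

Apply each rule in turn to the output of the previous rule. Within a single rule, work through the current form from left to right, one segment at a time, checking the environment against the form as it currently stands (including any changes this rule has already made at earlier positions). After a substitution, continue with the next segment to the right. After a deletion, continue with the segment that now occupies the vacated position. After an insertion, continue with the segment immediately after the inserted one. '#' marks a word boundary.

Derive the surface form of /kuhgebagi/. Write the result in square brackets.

(1) Progressive Voicing Assimilation: [kuhgebagi] → [kuhkebagi]
(2) Spirantization: [kuhkebagi] → [kuhkevahi]
(3) Final h-Deletion: no change — [kuhkevahi]

[kuhkevahi]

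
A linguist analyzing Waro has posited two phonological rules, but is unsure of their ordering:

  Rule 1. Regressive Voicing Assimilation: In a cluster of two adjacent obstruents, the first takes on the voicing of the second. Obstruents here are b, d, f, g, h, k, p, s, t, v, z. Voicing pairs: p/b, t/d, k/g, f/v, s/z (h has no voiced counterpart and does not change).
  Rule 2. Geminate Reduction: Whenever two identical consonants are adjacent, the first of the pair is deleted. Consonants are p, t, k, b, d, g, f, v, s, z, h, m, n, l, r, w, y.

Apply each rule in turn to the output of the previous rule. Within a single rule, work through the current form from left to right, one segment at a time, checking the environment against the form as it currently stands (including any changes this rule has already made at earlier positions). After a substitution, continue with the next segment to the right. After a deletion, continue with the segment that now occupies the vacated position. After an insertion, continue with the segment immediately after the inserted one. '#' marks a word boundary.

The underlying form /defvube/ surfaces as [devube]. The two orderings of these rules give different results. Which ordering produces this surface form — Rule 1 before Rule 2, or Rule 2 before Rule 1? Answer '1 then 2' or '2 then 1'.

Order 1 then 2:
  1 Regressive Voicing Assimilation: [defvube] → [devvube]
  2 Geminate Reduction: [devvube] → [devube]
  result: [devube]
Order 2 then 1:
  2 Geminate Reduction: no change — [defvube]
  1 Regressive Voicing Assimilation: [defvube] → [devvube]
  result: [devvube]

1 then 2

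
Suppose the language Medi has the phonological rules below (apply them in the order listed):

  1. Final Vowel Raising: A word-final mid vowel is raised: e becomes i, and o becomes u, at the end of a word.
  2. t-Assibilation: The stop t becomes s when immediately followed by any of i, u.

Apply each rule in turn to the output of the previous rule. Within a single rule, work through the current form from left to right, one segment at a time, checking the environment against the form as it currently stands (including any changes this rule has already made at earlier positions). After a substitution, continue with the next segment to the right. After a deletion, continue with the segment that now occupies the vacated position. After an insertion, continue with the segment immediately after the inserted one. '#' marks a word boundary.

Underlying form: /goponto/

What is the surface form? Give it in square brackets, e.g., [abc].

[goponsu]

1 Final Vowel Raising: [goponto] → [gopontu]
2 t-Assibilation: [gopontu] → [goponsu]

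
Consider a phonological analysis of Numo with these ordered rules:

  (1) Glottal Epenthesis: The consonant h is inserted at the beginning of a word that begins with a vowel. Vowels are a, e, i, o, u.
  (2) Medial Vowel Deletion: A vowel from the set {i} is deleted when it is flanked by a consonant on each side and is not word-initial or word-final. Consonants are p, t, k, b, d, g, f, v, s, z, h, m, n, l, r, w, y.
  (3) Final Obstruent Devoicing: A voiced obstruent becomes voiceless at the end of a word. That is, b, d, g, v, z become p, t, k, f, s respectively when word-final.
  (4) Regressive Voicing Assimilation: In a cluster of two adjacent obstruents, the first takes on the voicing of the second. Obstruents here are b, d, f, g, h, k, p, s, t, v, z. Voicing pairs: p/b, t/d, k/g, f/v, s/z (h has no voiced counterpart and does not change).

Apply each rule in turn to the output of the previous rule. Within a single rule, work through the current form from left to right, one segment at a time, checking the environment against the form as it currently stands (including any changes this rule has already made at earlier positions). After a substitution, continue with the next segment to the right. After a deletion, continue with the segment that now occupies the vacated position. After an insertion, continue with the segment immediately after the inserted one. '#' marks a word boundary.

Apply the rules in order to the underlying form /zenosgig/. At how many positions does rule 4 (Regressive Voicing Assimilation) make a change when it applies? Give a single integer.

(1) Glottal Epenthesis: no change — [zenosgig]
(2) Medial Vowel Deletion: [zenosgig] → [zenosgg]
(3) Final Obstruent Devoicing: [zenosgg] → [zenosgk]
(4) Regressive Voicing Assimilation: [zenosgk] → [zenozkk]
Rule 4 changed 2 position(s).

2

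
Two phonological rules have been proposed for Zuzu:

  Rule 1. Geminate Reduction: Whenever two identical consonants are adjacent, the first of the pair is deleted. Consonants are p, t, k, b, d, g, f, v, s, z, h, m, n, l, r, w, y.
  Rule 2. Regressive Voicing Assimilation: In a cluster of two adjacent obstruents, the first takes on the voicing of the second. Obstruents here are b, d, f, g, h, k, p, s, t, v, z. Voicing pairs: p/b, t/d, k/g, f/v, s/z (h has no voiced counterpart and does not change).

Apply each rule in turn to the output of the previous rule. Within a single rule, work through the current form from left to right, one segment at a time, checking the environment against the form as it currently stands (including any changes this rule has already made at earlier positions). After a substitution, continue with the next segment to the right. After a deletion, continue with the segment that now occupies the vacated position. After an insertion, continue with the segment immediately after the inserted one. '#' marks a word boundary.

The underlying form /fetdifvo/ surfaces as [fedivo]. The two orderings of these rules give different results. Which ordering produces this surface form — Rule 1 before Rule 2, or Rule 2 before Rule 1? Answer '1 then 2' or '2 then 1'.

Order 1 then 2:
  1 Geminate Reduction: no change — [fetdifvo]
  2 Regressive Voicing Assimilation: [fetdifvo] → [feddivvo]
  result: [feddivvo]
Order 2 then 1:
  2 Regressive Voicing Assimilation: [fetdifvo] → [feddivvo]
  1 Geminate Reduction: [feddivvo] → [fedivo]
  result: [fedivo]

2 then 1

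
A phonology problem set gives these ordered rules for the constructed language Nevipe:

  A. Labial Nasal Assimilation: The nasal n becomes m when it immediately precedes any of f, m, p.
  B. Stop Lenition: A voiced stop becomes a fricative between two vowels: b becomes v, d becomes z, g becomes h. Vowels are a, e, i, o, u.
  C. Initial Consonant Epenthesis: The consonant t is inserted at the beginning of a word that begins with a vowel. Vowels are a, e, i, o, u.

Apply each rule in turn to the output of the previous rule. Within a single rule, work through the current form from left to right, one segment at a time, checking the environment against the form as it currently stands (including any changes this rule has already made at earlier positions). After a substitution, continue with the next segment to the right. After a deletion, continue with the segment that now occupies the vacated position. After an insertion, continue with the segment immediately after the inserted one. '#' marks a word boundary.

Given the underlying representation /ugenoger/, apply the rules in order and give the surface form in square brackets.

[tuhenoher]

A Labial Nasal Assimilation: no change — [ugenoger]
B Stop Lenition: [ugenoger] → [uhenoher]
C Initial Consonant Epenthesis: [uhenoher] → [tuhenoher]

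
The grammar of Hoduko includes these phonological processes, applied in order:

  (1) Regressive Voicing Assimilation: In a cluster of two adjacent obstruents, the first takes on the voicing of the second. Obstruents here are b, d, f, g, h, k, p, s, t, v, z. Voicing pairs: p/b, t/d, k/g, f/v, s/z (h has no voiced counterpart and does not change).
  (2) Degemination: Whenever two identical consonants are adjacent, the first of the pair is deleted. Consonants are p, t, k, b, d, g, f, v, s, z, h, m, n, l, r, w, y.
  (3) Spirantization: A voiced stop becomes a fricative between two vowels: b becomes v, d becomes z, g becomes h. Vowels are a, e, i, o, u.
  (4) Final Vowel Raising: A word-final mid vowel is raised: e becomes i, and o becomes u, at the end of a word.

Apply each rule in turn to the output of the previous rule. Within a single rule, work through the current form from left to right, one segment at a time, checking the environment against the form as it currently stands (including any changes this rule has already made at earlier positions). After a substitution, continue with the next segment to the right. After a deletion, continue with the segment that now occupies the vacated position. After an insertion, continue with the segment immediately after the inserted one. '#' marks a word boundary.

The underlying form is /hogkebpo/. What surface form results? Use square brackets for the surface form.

(1) Regressive Voicing Assimilation: [hogkebpo] → [hokkeppo]
(2) Degemination: [hokkeppo] → [hokepo]
(3) Spirantization: no change — [hokepo]
(4) Final Vowel Raising: [hokepo] → [hokepu]

[hokepu]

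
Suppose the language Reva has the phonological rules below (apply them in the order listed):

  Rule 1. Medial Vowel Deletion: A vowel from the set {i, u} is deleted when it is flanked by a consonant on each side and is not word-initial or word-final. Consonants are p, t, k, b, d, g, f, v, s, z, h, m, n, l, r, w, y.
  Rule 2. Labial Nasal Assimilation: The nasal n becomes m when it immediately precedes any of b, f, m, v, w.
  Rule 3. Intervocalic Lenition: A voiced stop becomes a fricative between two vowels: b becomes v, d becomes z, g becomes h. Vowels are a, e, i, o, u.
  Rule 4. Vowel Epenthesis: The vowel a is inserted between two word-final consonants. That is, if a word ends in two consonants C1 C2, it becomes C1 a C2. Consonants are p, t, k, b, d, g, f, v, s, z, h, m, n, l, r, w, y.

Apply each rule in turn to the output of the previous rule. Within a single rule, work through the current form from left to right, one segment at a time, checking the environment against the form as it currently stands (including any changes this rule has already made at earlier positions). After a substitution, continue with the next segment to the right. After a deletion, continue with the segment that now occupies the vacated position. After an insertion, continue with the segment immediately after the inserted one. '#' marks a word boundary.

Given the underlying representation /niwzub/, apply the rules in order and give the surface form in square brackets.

[mwzab]

Rule 1 Medial Vowel Deletion: [niwzub] → [nwzb]
Rule 2 Labial Nasal Assimilation: [nwzb] → [mwzb]
Rule 3 Intervocalic Lenition: no change — [mwzb]
Rule 4 Vowel Epenthesis: [mwzb] → [mwzab]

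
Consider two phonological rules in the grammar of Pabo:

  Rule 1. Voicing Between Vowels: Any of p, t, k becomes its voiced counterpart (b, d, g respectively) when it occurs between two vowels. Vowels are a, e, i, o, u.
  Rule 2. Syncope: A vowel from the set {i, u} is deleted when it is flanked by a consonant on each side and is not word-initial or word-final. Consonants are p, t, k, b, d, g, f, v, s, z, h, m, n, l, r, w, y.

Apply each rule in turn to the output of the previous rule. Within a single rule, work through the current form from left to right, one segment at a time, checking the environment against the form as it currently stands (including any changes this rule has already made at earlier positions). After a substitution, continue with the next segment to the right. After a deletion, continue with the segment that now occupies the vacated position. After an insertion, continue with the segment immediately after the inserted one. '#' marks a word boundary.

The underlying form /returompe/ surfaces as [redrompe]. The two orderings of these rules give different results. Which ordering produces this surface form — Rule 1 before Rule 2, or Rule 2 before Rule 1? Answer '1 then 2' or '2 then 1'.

1 then 2

Order 1 then 2:
  1 Voicing Between Vowels: [returompe] → [redurompe]
  2 Syncope: [redurompe] → [redrompe]
  result: [redrompe]
Order 2 then 1:
  2 Syncope: [returompe] → [retrompe]
  1 Voicing Between Vowels: no change — [retrompe]
  result: [retrompe]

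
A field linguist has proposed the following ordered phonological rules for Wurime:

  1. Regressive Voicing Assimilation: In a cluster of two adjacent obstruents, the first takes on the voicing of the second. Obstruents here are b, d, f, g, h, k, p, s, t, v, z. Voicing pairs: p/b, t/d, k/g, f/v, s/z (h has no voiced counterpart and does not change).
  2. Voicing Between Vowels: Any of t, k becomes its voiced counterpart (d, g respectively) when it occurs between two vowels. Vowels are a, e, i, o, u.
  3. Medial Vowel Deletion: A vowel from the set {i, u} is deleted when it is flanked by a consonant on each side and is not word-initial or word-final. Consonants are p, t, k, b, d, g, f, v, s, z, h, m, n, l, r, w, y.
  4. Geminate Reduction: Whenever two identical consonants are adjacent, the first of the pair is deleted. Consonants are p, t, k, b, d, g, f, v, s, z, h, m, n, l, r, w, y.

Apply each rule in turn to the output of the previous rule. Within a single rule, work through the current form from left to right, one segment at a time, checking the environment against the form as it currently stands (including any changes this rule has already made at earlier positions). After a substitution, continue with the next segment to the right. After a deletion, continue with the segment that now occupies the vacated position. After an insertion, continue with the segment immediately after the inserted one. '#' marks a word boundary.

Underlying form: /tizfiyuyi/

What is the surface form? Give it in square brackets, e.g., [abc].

[tsfyi]

1 Regressive Voicing Assimilation: [tizfiyuyi] → [tisfiyuyi]
2 Voicing Between Vowels: no change — [tisfiyuyi]
3 Medial Vowel Deletion: [tisfiyuyi] → [tsfyyi]
4 Geminate Reduction: [tsfyyi] → [tsfyi]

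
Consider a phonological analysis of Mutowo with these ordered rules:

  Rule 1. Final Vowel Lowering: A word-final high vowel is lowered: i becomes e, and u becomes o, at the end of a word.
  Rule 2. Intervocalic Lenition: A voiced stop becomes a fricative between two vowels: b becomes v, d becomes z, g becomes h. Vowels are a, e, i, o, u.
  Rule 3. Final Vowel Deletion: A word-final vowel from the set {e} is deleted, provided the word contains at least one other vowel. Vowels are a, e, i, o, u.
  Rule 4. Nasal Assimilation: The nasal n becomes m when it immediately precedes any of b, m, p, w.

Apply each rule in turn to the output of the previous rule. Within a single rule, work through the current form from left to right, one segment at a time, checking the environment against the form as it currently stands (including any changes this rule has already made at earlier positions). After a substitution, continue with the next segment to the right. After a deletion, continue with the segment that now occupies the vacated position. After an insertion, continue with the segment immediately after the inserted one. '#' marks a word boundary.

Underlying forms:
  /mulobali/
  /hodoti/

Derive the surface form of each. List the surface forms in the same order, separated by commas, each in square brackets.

[muloval], [hozot]

/mulobali/:
  Rule 1 Final Vowel Lowering: [mulobali] → [mulobale]
  Rule 2 Intervocalic Lenition: [mulobale] → [mulovale]
  Rule 3 Final Vowel Deletion: [mulovale] → [muloval]
  Rule 4 Nasal Assimilation: no change — [muloval]
/hodoti/:
  Rule 1 Final Vowel Lowering: [hodoti] → [hodote]
  Rule 2 Intervocalic Lenition: [hodote] → [hozote]
  Rule 3 Final Vowel Deletion: [hozote] → [hozot]
  Rule 4 Nasal Assimilation: no change — [hozot]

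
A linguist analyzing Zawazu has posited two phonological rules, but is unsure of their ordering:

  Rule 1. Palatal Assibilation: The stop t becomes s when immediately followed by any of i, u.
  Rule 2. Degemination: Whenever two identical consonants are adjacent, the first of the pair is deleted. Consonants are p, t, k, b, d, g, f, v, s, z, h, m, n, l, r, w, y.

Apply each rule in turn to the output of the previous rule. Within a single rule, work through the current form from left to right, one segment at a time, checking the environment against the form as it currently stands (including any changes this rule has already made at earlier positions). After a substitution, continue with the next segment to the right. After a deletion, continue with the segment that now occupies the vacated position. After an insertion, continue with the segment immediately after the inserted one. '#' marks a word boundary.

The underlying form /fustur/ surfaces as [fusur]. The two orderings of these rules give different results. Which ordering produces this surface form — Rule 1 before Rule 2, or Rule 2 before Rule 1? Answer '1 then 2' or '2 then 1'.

1 then 2

Order 1 then 2:
  1 Palatal Assibilation: [fustur] → [fussur]
  2 Degemination: [fussur] → [fusur]
  result: [fusur]
Order 2 then 1:
  2 Degemination: no change — [fustur]
  1 Palatal Assibilation: [fustur] → [fussur]
  result: [fussur]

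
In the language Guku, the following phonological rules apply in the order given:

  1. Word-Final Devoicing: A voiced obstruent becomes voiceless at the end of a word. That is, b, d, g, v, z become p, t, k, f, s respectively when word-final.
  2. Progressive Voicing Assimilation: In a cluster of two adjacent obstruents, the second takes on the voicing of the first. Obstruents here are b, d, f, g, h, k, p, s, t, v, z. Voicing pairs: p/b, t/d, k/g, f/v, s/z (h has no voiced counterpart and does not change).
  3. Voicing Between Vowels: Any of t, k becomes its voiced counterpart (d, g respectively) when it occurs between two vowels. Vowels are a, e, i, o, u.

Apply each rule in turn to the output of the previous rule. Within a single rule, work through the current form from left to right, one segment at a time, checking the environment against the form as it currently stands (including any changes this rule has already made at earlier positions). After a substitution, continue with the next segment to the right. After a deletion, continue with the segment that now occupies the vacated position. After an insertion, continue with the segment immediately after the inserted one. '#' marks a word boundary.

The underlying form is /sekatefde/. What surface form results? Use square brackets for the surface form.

[segadefte]

1 Word-Final Devoicing: no change — [sekatefde]
2 Progressive Voicing Assimilation: [sekatefde] → [sekatefte]
3 Voicing Between Vowels: [sekatefte] → [segadefte]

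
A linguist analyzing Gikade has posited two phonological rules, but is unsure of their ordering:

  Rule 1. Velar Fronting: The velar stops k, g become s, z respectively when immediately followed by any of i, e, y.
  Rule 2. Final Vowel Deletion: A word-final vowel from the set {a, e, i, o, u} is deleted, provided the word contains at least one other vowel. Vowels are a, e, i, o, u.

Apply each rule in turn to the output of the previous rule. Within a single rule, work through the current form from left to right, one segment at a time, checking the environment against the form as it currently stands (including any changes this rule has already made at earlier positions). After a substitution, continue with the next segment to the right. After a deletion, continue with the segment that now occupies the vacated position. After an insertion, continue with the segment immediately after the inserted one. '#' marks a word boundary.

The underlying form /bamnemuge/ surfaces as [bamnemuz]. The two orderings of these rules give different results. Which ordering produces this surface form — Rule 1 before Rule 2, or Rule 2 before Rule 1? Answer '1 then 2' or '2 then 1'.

Order 1 then 2:
  1 Velar Fronting: [bamnemuge] → [bamnemuze]
  2 Final Vowel Deletion: [bamnemuze] → [bamnemuz]
  result: [bamnemuz]
Order 2 then 1:
  2 Final Vowel Deletion: [bamnemuge] → [bamnemug]
  1 Velar Fronting: no change — [bamnemug]
  result: [bamnemug]

1 then 2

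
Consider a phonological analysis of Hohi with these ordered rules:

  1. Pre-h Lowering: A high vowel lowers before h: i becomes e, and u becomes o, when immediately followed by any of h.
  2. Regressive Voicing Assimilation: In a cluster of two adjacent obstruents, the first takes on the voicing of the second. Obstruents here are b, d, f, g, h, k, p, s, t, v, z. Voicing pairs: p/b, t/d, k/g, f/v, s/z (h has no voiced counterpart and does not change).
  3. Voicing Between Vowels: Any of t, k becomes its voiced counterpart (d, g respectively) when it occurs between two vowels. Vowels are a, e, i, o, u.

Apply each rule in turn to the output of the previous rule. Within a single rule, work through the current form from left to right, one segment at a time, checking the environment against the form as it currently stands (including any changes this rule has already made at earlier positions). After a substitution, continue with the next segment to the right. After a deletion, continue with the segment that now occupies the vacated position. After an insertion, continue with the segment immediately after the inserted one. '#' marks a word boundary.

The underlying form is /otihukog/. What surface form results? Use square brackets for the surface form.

1 Pre-h Lowering: [otihukog] → [otehukog]
2 Regressive Voicing Assimilation: no change — [otehukog]
3 Voicing Between Vowels: [otehukog] → [odehugog]

[odehugog]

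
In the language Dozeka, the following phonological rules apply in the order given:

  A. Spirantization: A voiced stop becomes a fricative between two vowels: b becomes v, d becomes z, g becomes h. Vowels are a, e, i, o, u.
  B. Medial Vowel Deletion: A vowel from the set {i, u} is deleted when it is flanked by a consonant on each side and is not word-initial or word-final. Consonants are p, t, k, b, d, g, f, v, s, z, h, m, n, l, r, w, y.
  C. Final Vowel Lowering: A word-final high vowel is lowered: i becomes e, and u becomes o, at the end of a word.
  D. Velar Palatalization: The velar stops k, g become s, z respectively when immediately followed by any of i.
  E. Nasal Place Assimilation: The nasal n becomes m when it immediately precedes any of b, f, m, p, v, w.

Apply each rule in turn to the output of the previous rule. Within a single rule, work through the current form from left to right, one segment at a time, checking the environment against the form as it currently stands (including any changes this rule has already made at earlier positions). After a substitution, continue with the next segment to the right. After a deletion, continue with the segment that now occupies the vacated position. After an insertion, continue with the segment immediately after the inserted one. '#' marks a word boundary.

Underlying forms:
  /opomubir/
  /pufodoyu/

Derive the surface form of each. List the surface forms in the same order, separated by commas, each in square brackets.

[opomvr], [pfozoyo]

/opomubir/:
  A Spirantization: [opomubir] → [opomuvir]
  B Medial Vowel Deletion: [opomuvir] → [opomvr]
  C Final Vowel Lowering: no change — [opomvr]
  D Velar Palatalization: no change — [opomvr]
  E Nasal Place Assimilation: no change — [opomvr]
/pufodoyu/:
  A Spirantization: [pufodoyu] → [pufozoyu]
  B Medial Vowel Deletion: [pufozoyu] → [pfozoyu]
  C Final Vowel Lowering: [pfozoyu] → [pfozoyo]
  D Velar Palatalization: no change — [pfozoyo]
  E Nasal Place Assimilation: no change — [pfozoyo]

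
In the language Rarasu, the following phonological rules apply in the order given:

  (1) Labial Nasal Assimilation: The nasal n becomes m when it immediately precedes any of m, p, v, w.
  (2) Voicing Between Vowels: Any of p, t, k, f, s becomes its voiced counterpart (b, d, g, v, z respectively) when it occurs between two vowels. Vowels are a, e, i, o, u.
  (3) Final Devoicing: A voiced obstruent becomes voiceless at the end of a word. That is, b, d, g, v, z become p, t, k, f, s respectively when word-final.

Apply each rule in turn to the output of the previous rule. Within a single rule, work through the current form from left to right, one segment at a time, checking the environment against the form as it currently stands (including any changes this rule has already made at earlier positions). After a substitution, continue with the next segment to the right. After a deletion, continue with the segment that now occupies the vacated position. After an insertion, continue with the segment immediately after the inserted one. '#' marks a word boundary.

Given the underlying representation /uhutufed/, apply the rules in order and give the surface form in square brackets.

(1) Labial Nasal Assimilation: no change — [uhutufed]
(2) Voicing Between Vowels: [uhutufed] → [uhuduved]
(3) Final Devoicing: [uhuduved] → [uhuduvet]

[uhuduvet]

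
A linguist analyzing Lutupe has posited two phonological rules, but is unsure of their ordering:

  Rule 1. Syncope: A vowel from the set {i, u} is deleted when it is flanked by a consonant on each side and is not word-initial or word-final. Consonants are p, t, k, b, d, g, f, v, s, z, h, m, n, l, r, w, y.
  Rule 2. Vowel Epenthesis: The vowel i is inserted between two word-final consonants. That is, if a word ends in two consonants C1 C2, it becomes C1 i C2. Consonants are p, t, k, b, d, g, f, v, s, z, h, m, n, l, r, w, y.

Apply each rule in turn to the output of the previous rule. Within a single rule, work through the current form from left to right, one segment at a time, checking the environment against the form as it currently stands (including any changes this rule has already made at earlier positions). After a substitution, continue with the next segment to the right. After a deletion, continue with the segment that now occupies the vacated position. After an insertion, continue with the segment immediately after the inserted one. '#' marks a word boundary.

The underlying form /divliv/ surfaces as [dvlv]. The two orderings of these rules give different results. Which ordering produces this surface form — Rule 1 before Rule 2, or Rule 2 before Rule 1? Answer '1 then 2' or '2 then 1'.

Order 1 then 2:
  1 Syncope: [divliv] → [dvlv]
  2 Vowel Epenthesis: [dvlv] → [dvliv]
  result: [dvliv]
Order 2 then 1:
  2 Vowel Epenthesis: no change — [divliv]
  1 Syncope: [divliv] → [dvlv]
  result: [dvlv]

2 then 1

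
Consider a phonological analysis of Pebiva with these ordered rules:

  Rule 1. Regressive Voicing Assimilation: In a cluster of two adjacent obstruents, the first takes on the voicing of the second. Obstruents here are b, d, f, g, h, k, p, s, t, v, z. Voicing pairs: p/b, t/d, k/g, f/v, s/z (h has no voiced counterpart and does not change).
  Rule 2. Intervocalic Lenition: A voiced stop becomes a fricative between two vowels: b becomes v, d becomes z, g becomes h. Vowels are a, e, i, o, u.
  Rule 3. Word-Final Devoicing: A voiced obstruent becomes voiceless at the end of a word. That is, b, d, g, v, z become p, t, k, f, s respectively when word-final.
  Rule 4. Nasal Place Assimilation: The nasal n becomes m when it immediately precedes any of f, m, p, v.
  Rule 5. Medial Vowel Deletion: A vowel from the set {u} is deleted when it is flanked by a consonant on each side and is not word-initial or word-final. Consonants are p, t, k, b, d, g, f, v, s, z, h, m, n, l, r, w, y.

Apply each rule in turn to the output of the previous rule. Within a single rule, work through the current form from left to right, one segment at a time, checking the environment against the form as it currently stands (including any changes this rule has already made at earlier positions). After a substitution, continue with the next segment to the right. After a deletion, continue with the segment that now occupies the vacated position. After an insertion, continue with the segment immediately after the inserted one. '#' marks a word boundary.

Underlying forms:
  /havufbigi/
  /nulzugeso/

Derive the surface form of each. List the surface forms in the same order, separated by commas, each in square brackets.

[havvbihi], [nlzheso]

/havufbigi/:
  Rule 1 Regressive Voicing Assimilation: [havufbigi] → [havuvbigi]
  Rule 2 Intervocalic Lenition: [havuvbigi] → [havuvbihi]
  Rule 3 Word-Final Devoicing: no change — [havuvbihi]
  Rule 4 Nasal Place Assimilation: no change — [havuvbihi]
  Rule 5 Medial Vowel Deletion: [havuvbihi] → [havvbihi]
/nulzugeso/:
  Rule 1 Regressive Voicing Assimilation: no change — [nulzugeso]
  Rule 2 Intervocalic Lenition: [nulzugeso] → [nulzuheso]
  Rule 3 Word-Final Devoicing: no change — [nulzuheso]
  Rule 4 Nasal Place Assimilation: no change — [nulzuheso]
  Rule 5 Medial Vowel Deletion: [nulzuheso] → [nlzheso]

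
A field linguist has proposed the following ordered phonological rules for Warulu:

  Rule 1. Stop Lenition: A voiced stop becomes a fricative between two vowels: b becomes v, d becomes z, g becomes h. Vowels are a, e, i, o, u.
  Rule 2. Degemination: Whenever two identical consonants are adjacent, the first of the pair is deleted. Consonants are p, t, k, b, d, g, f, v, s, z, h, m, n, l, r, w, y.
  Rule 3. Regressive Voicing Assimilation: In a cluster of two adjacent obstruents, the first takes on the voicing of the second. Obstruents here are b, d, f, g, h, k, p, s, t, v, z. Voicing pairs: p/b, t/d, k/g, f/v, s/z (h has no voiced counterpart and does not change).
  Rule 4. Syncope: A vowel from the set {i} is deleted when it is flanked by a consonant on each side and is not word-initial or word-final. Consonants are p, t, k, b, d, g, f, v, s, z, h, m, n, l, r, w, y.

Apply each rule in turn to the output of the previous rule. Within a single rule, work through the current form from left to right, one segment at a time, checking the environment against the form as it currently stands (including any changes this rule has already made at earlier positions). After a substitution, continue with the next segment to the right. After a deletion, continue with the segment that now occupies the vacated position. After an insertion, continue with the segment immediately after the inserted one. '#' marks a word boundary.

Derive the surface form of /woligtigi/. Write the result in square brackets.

Rule 1 Stop Lenition: [woligtigi] → [woligtihi]
Rule 2 Degemination: no change — [woligtihi]
Rule 3 Regressive Voicing Assimilation: [woligtihi] → [woliktihi]
Rule 4 Syncope: [woliktihi] → [wolkthi]

[wolkthi]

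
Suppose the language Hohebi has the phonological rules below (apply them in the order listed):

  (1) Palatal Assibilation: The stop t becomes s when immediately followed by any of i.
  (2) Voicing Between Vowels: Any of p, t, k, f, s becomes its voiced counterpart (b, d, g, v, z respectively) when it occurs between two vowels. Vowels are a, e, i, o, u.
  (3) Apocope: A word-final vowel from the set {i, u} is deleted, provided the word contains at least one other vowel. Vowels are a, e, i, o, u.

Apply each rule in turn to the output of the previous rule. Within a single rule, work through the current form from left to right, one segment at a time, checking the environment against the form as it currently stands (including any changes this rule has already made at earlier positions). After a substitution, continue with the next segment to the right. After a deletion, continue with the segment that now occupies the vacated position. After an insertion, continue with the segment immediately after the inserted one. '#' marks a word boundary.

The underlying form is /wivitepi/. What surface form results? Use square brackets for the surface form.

(1) Palatal Assibilation: no change — [wivitepi]
(2) Voicing Between Vowels: [wivitepi] → [wividebi]
(3) Apocope: [wividebi] → [wivideb]

[wivideb]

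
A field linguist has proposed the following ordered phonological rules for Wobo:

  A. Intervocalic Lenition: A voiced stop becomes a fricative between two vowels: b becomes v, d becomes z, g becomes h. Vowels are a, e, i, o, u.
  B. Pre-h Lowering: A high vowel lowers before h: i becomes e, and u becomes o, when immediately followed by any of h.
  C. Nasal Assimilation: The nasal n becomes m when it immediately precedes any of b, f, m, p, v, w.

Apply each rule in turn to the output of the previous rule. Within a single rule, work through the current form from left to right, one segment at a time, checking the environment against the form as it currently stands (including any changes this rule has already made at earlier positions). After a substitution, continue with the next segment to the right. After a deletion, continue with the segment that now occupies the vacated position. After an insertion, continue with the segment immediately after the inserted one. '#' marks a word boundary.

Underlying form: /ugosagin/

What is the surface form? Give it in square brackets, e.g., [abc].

[ohosahin]

A Intervocalic Lenition: [ugosagin] → [uhosahin]
B Pre-h Lowering: [uhosahin] → [ohosahin]
C Nasal Assimilation: no change — [ohosahin]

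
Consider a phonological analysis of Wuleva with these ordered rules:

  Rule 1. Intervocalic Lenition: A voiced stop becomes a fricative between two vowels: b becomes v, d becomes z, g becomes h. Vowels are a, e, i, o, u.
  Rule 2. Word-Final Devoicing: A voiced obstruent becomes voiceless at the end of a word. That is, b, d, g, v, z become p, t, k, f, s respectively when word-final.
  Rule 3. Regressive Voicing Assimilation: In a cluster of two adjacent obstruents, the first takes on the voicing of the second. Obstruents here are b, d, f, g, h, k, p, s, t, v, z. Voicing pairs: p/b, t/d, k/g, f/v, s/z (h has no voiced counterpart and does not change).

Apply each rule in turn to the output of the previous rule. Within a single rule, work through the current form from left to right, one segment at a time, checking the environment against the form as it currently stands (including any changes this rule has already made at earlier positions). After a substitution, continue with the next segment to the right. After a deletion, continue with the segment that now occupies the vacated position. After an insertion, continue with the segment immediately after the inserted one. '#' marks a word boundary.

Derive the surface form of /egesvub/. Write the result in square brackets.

Rule 1 Intervocalic Lenition: [egesvub] → [ehesvub]
Rule 2 Word-Final Devoicing: [ehesvub] → [ehesvup]
Rule 3 Regressive Voicing Assimilation: [ehesvup] → [ehezvup]

[ehezvup]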